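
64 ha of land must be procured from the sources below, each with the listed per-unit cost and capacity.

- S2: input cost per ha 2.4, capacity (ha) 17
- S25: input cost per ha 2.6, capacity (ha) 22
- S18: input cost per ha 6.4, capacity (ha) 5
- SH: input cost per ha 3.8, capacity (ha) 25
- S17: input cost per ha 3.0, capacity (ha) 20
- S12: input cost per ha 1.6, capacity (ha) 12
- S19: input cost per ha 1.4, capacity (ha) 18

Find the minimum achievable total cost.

129.4

Use sources in increasing cost order.
S19 at 1.4: take all 18 ha — 46 still needed.
Take 12 from S12 at 1.6 — need 34 more.
S2 (2.4): use full 17 — 17 ha to go.
S25 (2.6): take the remaining 17 — done.
S17, SH, S18: unused.
Cost = 18×1.4 + 12×1.6 + 17×2.4 + 17×2.6 = 129.4.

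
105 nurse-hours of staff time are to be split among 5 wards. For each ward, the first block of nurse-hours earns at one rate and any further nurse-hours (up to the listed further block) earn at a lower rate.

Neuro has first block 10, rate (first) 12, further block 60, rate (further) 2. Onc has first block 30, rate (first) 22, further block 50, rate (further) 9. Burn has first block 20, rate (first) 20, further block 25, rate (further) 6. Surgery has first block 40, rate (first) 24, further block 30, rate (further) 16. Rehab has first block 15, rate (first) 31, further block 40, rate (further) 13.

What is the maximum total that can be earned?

2485

Order all 10 blocks by rate: Rehab/first 31 > Surgery/first 24 > Onc/first 22 > Burn/first 20 > Surgery/second 16 > Rehab/second 13 > Neuro/first 12 > Onc/second 9 > Burn/second 6 > Neuro/second 2.
Rehab/first (31): +15 → 90 left.
Fill Surgery first block (40 at 24) → 50 left.
Onc/first (22): +30 → 20 left.
Fill Burn first block (20 at 20) → 0 left.
Total = 31×15 + 24×40 + 22×30 + 20×20 = 2485.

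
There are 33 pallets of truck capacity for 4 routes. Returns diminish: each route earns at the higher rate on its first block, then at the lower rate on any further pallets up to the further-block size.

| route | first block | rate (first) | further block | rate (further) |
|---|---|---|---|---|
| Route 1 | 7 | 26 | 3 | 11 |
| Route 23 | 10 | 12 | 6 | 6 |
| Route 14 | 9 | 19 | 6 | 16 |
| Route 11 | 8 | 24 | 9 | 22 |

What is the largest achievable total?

743

Treat each block as its own option and order by rate: Route 1/first 26 > Route 11/first 24 > Route 11/second 22 > Route 14/first 19 > Route 14/second 16 > Route 23/first 12 > Route 1/second 11 > Route 23/second 6.
Fill Route 1 first block (7 at 26) ; 26 left.
Route 11/first (24): +8 ; 18 left.
Route 11 second at 22: fill all 9 ; 9 left.
Route 14/first (19): +9 ; 0 left.
Total = 26×7 + 24×8 + 22×9 + 19×9 = 743.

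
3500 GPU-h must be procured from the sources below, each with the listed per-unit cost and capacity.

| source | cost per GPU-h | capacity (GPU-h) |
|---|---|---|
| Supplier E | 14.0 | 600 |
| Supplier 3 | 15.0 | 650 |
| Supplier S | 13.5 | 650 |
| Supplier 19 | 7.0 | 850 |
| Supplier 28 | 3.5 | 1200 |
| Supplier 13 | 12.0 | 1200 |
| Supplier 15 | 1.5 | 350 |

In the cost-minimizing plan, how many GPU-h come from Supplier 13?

1100

Use sources in increasing cost order.
Supplier 15 at 1.5: take all 350 GPU-h ; 3150 still needed.
Supplier 28 at 3.5: take all 1200 GPU-h ; 1950 still needed.
Supplier 19 (7.0): use full 850 ; 1100 GPU-h to go.
Supplier 13 (12.0): take the remaining 1100 ; done.
Supplier S, Supplier E, Supplier 3: unused.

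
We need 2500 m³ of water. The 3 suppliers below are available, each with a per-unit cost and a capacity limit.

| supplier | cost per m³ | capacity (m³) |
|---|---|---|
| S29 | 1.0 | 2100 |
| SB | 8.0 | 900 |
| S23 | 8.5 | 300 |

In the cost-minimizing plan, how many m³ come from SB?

400

Use suppliers in increasing cost order.
S29 at 1.0: take all 2100 m³ — 400 still needed.
SB (8.0): take the remaining 400 — done.
S23: unused.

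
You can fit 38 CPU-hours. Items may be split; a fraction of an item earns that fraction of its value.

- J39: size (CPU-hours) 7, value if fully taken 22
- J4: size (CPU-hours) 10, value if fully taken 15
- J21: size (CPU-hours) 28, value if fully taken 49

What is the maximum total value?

75.5

Sort by value density: J39 22/7≈3.14, J21 49/28≈1.75, J4 15/10≈1.5.
Take all of J39 (7 CPU-hours, value 22) ; 31 CPU-hours left.
All 28 CPU-hours of J21 fit (value 49) ; 3 remain.
Only 3 CPU-hours remain; take 3/10 of J4 for value 15×3/10 = 4.5.
Total value = 75.5.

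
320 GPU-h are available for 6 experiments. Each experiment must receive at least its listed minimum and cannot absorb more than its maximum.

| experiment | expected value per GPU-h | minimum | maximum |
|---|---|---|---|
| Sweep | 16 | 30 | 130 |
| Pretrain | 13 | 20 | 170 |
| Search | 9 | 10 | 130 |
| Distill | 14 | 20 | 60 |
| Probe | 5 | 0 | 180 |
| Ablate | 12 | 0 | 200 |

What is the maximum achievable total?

4570

Meeting every minimum uses 30+20+10+20+0+0 = 80 GPU-h, leaving 240.
Order the experiments by expected value per GPU-h: Sweep 16 > Distill 14 > Pretrain 13 > Ablate 12 > Search 9 > Probe 5.
Give Sweep 100 more to hit its cap of 130 — 140 left.
Give Distill 40 more to hit its cap of 60 — 100 left.
Only 100 left; Pretrain takes them to reach 120.
Total = 16×130 + 13×120 + 9×10 + 14×60 = 4570.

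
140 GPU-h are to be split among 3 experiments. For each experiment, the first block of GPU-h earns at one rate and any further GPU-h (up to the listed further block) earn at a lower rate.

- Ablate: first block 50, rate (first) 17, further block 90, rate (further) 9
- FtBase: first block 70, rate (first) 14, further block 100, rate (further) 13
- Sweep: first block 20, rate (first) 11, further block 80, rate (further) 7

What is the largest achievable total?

2090

Treat each block as its own option and order by rate: Ablate/T1 17 > FtBase/T1 14 > FtBase/T2 13 > Sweep/T1 11 > Ablate/T2 9 > Sweep/T2 7.
Ablate/T1 (17): +50 ; 90 left.
FtBase/T1 (14): +70 ; 20 left.
FtBase T2 at 13: only 20 left, fill 20.
Total = 17×50 + 14×70 + 13×20 = 2090.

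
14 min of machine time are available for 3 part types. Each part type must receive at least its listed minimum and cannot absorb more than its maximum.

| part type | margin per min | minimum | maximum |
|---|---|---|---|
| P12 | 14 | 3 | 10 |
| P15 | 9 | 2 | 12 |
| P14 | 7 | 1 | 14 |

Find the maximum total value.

174

Meeting every minimum uses 3+2+1 = 6 min, leaving 8.
Order the part types by margin per min: P12 14 > P15 9 > P14 7.
Give P12 7 more to hit its cap of 10 — 1 left.
Only 1 left; P15 takes them to reach 3.
Total = 14×10 + 9×3 + 7×1 = 174.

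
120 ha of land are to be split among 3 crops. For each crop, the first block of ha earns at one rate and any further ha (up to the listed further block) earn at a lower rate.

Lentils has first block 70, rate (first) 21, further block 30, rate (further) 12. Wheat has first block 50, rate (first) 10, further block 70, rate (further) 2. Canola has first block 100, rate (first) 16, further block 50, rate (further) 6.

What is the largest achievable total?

Order all 6 blocks by rate: Lentils/first 21 > Canola/first 16 > Lentils/second 12 > Wheat/first 10 > Canola/second 6 > Wheat/second 2.
Lentils/first (21): +70 → 50 left.
50 remain; put them into Canola first at 16.
Total = 21×70 + 16×50 = 2270.

2270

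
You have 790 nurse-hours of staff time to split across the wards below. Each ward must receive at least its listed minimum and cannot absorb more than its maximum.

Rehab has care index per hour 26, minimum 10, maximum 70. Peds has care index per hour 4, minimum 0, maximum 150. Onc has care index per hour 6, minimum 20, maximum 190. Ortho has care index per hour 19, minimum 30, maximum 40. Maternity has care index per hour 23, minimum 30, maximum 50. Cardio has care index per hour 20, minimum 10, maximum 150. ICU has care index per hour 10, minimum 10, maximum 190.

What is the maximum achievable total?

Meeting every minimum uses 10+0+20+30+30+10+10 = 110 nurse-hours, leaving 680.
Order the wards by care index per hour: Rehab 26 > Maternity 23 > Cardio 20 > Ortho 19 > ICU 10 > Onc 6 > Peds 4.
Rehab: +60 to 70 (cap) → 620 left.
Maternity takes 20 more to reach its cap of 50 → 600 left.
Give Cardio 140 more to hit its cap of 150 → 460 left.
Give Ortho 10 more to hit its cap of 40 → 450 left.
ICU takes 180 more to reach its cap of 190 → 270 left.
Onc: +170 to 190 (cap) → 100 left.
Peds: +100 (room for 150) → 100. Pool exhausted.
Total = 26×70 + 4×100 + 6×190 + 19×40 + 23×50 + 20×150 + 10×190 = 10170.

10170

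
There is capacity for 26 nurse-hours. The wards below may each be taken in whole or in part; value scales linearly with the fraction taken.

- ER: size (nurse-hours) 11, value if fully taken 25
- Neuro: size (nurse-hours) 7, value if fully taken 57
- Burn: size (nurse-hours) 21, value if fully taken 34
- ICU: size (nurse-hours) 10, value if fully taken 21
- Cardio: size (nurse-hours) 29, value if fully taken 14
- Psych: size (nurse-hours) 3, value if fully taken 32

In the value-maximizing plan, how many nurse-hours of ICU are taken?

Rank by value-to-size ratio: Psych 32/3≈10.7, Neuro 57/7≈8.14, ER 25/11≈2.27, ICU 21/10≈2.1, Burn 34/21≈1.62, Cardio 14/29≈0.483.
Psych: take in full, 3 nurse-hours for value 32 — 23 left.
Take all of Neuro (7 nurse-hours, value 57) — 16 nurse-hours left.
Take all of ER (11 nurse-hours, value 25) — 5 nurse-hours left.
5 nurse-hours left: a 5/10 share of ICU gives 21×5/10 = 10.5.

5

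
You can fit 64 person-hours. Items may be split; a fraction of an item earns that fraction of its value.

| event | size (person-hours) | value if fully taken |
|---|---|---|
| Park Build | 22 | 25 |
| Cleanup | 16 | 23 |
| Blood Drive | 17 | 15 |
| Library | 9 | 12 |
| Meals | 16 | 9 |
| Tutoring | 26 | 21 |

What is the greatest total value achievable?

Sort by value density: Cleanup 23/16≈1.44, Library 12/9≈1.33, Park Build 25/22≈1.14, Blood Drive 15/17≈0.882, Tutoring 21/26≈0.808, Meals 9/16≈0.562.
All 16 person-hours of Cleanup fit (value 23) → 48 remain.
Library: take in full, 9 person-hours for value 12 → 39 left.
Park Build: take in full, 22 person-hours for value 25 → 17 left.
All 17 person-hours of Blood Drive fit (value 15) → 0 remain.
Total value = 75.

75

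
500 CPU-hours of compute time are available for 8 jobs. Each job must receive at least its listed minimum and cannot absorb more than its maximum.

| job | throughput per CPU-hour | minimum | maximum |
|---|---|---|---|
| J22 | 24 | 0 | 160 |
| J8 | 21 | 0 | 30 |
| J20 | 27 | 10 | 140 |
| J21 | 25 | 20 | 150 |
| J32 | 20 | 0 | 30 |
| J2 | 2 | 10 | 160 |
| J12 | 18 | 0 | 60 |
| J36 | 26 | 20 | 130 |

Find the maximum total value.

Meeting every minimum uses 0+0+10+20+0+10+0+20 = 60 CPU-hours, leaving 440.
Highest throughput per CPU-hour first: J20 27 > J36 26 > J21 25 > J22 24 > J8 21 > J32 20 > J12 18 > J2 2.
J20: +130 to 140 (cap) — 310 left.
J36: +110 to 130 (cap) — 200 left.
J21 takes 130 more to reach its cap of 150 — 70 left.
J22 has room for 160 more but only 70 remain, so it gets 70.
Total = 24×70 + 27×140 + 25×150 + 2×10 + 26×130 = 12610.

12610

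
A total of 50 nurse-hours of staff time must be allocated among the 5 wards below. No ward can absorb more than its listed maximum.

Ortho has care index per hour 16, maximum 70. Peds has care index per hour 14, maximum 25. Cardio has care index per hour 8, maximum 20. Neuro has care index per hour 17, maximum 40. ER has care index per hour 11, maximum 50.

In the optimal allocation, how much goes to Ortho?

10

Rank by care index per hour: Neuro 17 > Ortho 16 > Peds 14 > ER 11 > Cardio 8.
Neuro: +40 to 40 (cap) — 10 left.
Only 10 left; Ortho takes them to reach 10.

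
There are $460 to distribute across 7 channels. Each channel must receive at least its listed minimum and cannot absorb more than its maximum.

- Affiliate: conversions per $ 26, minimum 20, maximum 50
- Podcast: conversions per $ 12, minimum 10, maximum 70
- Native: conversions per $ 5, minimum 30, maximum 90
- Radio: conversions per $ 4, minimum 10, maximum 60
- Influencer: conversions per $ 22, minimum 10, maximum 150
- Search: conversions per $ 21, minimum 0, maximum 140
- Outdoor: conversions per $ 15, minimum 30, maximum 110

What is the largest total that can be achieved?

Meeting every minimum uses 20+10+30+10+10+0+30 = 110 $, leaving 350.
Rank by conversions per $: Affiliate 26 > Influencer 22 > Search 21 > Outdoor 15 > Podcast 12 > Native 5 > Radio 4.
Affiliate takes 30 more to reach its cap of 50 ; 320 left.
Influencer: +140 to 150 (cap) ; 180 left.
Search: +140 to 140 (cap) ; 40 left.
Outdoor has room for 80 more but only 40 remain, so it gets 70.
Total = 26×50 + 12×10 + 5×30 + 4×10 + 22×150 + 21×140 + 15×70 = 8900.

8900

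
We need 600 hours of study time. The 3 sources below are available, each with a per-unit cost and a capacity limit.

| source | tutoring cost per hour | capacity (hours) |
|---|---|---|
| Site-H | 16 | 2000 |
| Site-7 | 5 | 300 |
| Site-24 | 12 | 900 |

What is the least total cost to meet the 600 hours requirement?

5100

Cheapest first:
Take 300 from Site-7 at 5 → need 300 more.
Take 300 from Site-24 at 12 to finish.
Site-H: unused.
Cost = 300×5 + 300×12 = 5100.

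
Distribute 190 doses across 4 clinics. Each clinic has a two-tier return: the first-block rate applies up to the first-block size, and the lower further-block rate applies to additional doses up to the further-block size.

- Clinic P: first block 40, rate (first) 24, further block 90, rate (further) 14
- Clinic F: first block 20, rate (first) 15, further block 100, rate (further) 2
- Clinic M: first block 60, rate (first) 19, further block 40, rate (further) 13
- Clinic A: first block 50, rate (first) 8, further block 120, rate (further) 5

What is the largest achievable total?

Treat each block as its own option and order by rate: Clinic P/tier1 24 > Clinic M/tier1 19 > Clinic F/tier1 15 > Clinic P/tier2 14 > Clinic M/tier2 13 > Clinic A/tier1 8 > Clinic A/tier2 5 > Clinic F/tier2 2.
Clinic P tier1 at 24: fill all 40 ; 150 left.
Clinic M/tier1 (19): +60 ; 90 left.
Clinic F/tier1 (15): +20 ; 70 left.
Clinic P/tier2: +70 of 90 at 14; pool empty.
Total = 24×40 + 19×60 + 15×20 + 14×70 = 3380.

3380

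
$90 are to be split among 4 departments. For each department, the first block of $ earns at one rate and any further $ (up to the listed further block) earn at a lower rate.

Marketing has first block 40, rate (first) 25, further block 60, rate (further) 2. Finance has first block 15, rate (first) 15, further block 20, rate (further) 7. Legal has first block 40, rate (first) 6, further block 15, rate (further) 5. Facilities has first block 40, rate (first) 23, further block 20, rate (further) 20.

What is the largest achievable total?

2120

Rank every tier by rate: Marketing/first 25 > Facilities/first 23 > Facilities/second 20 > Finance/first 15 > Finance/second 7 > Legal/first 6 > Legal/second 5 > Marketing/second 2.
Marketing first at 25: fill all 40 → 50 left.
Facilities/first (23): +40 → 10 left.
Facilities/second: +10 of 20 at 20; pool empty.
Total = 25×40 + 23×40 + 20×10 = 2120.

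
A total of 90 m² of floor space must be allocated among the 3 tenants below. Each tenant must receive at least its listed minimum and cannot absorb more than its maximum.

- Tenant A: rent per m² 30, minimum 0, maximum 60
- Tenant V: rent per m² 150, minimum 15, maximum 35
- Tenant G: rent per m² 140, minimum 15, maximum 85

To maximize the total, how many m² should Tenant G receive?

55

Meeting every minimum uses 0+15+15 = 30 m², leaving 60.
Highest rent per m² first: Tenant V 150 > Tenant G 140 > Tenant A 30.
Tenant V: +20 to 35 (cap) → 40 left.
Tenant G has room for 70 more but only 40 remain, so it gets 55.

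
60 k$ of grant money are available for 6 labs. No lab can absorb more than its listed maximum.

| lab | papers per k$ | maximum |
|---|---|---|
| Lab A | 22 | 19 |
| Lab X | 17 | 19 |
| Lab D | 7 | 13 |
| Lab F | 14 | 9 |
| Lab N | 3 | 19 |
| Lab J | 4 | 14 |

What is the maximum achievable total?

958

Highest papers per k$ first: Lab A 22 > Lab X 17 > Lab F 14 > Lab D 7 > Lab J 4 > Lab N 3.
Lab A takes 19 to reach its cap of 19 — 41 left.
Lab X: +19 to 19 (cap) — 22 left.
Lab F takes 9 to reach its cap of 9 — 13 left.
Lab D takes 13 to reach its cap of 13 — 0 left.
Total = 22×19 + 17×19 + 7×13 + 14×9 = 958.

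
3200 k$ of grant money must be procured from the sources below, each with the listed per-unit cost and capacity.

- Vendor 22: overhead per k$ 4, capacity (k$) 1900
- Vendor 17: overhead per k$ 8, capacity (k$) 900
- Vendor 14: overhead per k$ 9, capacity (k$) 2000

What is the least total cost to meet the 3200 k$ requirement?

18400

Use sources in increasing cost order.
Vendor 22 (4): use full 1900 → 1300 k$ to go.
Vendor 17 at 8: take all 900 k$ → 400 still needed.
Vendor 14 (9): take the remaining 400 → done.
Cost = 1900×4 + 900×8 + 400×9 = 18400.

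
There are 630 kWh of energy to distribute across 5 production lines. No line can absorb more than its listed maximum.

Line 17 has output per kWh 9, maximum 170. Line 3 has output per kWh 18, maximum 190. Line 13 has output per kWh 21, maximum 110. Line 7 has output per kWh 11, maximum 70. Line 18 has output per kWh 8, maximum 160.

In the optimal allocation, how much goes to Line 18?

90

Order the production lines by output per kWh: Line 13 21 > Line 3 18 > Line 7 11 > Line 17 9 > Line 18 8.
Give Line 13 110 to hit its cap of 110 ; 520 left.
Line 3: +190 to 190 (cap) ; 330 left.
Line 7 takes 70 to reach its cap of 70 ; 260 left.
Line 17: +170 to 170 (cap) ; 90 left.
Line 18 has room for 160 but only 90 remain, so it gets 90.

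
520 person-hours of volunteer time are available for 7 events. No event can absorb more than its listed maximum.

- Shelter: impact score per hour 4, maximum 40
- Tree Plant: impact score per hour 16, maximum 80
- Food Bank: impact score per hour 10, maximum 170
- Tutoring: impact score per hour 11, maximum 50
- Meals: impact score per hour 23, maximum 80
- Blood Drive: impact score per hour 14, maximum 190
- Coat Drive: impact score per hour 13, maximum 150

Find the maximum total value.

7950

Order the events by impact score per hour: Meals 23 > Tree Plant 16 > Blood Drive 14 > Coat Drive 13 > Tutoring 11 > Food Bank 10 > Shelter 4.
Meals takes 80 to reach its cap of 80 — 440 left.
Give Tree Plant 80 to hit its cap of 80 — 360 left.
Blood Drive: +190 to 190 (cap) — 170 left.
Coat Drive takes 150 to reach its cap of 150 — 20 left.
Only 20 left; Tutoring takes them to reach 20.
Total = 16×80 + 11×20 + 23×80 + 14×190 + 13×150 = 7950.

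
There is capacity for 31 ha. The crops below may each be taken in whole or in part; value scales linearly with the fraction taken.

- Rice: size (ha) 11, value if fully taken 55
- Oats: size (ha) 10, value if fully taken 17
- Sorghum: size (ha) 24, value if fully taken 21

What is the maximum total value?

80.75

Best value per unit of size first: Rice 55/11≈5, Oats 17/10≈1.7, Sorghum 21/24≈0.875.
All 11 ha of Rice fit (value 55) — 20 remain.
All 10 ha of Oats fit (value 17) — 10 remain.
Only 10 ha remain; take 10/24 of Sorghum for value 21×10/24 = 8.75.
Total value = 80.75.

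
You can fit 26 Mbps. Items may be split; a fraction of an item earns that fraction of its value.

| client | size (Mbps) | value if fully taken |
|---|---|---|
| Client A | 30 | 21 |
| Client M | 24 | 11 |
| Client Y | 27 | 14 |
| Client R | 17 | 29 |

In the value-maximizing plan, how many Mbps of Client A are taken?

9

Sort by value density: Client R 29/17≈1.71, Client A 21/30≈0.7, Client Y 14/27≈0.519, Client M 11/24≈0.458.
Client R: take in full, 17 Mbps for value 29 — 9 left.
Fill the last 9 Mbps with part of Client A: 9/30 of it earns 6.3.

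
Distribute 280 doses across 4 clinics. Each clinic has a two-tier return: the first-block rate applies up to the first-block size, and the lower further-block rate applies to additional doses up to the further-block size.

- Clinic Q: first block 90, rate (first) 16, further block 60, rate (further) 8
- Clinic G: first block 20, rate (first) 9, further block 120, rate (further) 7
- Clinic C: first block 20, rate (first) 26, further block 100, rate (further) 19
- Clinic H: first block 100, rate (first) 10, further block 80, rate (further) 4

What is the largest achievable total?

Treat each block as its own option and order by rate: Clinic C/tier1 26 > Clinic C/tier2 19 > Clinic Q/tier1 16 > Clinic H/tier1 10 > Clinic G/tier1 9 > Clinic Q/tier2 8 > Clinic G/tier2 7 > Clinic H/tier2 4.
Fill Clinic C tier1 block (20 at 26) → 260 left.
Clinic C tier2 at 19: fill all 100 → 160 left.
Clinic Q tier1 at 16: fill all 90 → 70 left.
70 remain; put them into Clinic H tier1 at 10.
Total = 26×20 + 19×100 + 16×90 + 10×70 = 4560.

4560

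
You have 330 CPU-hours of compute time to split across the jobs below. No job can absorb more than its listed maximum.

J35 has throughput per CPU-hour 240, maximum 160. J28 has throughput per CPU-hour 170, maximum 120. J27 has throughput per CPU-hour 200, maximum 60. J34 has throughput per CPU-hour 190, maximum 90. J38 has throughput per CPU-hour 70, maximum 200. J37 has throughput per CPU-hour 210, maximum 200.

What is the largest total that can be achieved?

74100

Highest throughput per CPU-hour first: J35 240 > J37 210 > J27 200 > J34 190 > J28 170 > J38 70.
Give J35 160 to hit its cap of 160 — 170 left.
J37: +170 (room for 200) → 170. Pool exhausted.
Total = 240×160 + 210×170 = 74100.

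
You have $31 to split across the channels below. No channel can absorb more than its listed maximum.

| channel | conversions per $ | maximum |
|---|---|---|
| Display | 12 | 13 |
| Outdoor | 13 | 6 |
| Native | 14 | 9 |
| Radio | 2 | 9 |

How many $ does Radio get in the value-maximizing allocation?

Highest conversions per $ first: Native 14 > Outdoor 13 > Display 12 > Radio 2.
Native takes 9 to reach its cap of 9 → 22 left.
Outdoor: +6 to 6 (cap) → 16 left.
Display takes 13 to reach its cap of 13 → 3 left.
Radio has room for 9 but only 3 remain, so it gets 3.

3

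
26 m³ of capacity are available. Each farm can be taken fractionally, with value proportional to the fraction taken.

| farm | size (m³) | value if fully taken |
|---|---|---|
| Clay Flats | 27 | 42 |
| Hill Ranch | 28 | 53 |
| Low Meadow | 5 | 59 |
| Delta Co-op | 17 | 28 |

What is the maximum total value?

98.75

Rank by value-to-size ratio: Low Meadow 59/5≈11.8, Hill Ranch 53/28≈1.89, Delta Co-op 28/17≈1.65, Clay Flats 42/27≈1.56.
Low Meadow: take in full, 5 m³ for value 59 → 21 left.
21 m³ left: a 21/28 share of Hill Ranch gives 53×21/28 = 39.75.
Total value = 98.75.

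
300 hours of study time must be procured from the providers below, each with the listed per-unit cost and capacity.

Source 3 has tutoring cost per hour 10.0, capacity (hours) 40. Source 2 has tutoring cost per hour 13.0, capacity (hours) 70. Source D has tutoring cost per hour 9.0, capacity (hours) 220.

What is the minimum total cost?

2900

Cheapest first:
Source D (9.0): use full 220 → 80 hours to go.
Source 3 at 10.0: take all 40 hours → 40 still needed.
Source 2 at 13.0: take 40 of its 70 → requirement met.
Cost = 220×9.0 + 40×10.0 + 40×13.0 = 2900.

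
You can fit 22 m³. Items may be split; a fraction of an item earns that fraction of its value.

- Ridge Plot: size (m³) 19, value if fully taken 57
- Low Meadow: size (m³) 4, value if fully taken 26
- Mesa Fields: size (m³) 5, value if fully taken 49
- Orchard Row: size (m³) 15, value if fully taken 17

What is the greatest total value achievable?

Rank by value-to-size ratio: Mesa Fields 49/5≈9.8, Low Meadow 26/4≈6.5, Ridge Plot 57/19≈3, Orchard Row 17/15≈1.13.
All 5 m³ of Mesa Fields fit (value 49) → 17 remain.
Take all of Low Meadow (4 m³, value 26) → 13 m³ left.
Only 13 m³ remain; take 13/19 of Ridge Plot for value 57×13/19 = 39.
Total value = 114.

114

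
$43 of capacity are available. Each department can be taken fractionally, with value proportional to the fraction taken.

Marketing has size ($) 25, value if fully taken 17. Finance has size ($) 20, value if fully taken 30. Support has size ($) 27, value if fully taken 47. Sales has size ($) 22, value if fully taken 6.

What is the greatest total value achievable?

Rank by value-to-size ratio: Support 47/27≈1.74, Finance 30/20≈1.5, Marketing 17/25≈0.68, Sales 6/22≈0.273.
Support: take in full, 27 $ for value 47 — 16 left.
16 $ left: a 16/20 share of Finance gives 30×16/20 = 24.
Total value = 71.

71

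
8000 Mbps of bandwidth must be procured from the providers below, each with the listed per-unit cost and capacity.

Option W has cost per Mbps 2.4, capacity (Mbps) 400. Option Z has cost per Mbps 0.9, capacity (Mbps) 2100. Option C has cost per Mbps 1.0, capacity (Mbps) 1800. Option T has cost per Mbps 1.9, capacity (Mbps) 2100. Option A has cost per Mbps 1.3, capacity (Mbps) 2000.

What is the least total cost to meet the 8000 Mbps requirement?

10280

Fill from the cheapest provider first.
Take 2100 from Option Z at 0.9 → need 5900 more.
Option C (1.0): use full 1800 → 4100 Mbps to go.
Option A (1.3): use full 2000 → 2100 Mbps to go.
Option T at 1.9: take all 2100 Mbps → 0 still needed.
Option W: unused.
Cost = 2100×0.9 + 1800×1.0 + 2000×1.3 + 2100×1.9 = 10280.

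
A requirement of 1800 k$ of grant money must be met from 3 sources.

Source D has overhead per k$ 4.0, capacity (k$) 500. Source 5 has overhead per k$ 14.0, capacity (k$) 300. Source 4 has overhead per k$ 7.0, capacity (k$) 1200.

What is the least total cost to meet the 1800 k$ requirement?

Cheapest first:
Source D at 4.0: take all 500 k$ — 1300 still needed.
Source 4 at 7.0: take all 1200 k$ — 100 still needed.
Source 5 (14.0): take the remaining 100 — done.
Cost = 500×4.0 + 1200×7.0 + 100×14.0 = 11800.

11800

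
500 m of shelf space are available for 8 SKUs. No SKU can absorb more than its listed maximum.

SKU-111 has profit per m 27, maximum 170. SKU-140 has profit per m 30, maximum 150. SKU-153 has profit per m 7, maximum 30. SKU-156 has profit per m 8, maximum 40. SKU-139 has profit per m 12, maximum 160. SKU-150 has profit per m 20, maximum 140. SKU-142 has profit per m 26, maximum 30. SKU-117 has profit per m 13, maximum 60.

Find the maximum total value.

12800

Highest profit per m first: SKU-140 30 > SKU-111 27 > SKU-142 26 > SKU-150 20 > SKU-117 13 > SKU-139 12 > SKU-156 8 > SKU-153 7.
Give SKU-140 150 to hit its cap of 150 ; 350 left.
SKU-111: +170 to 170 (cap) ; 180 left.
SKU-142 takes 30 to reach its cap of 30 ; 150 left.
SKU-150 takes 140 to reach its cap of 140 ; 10 left.
SKU-117 has room for 60 but only 10 remain, so it gets 10.
Total = 27×170 + 30×150 + 20×140 + 26×30 + 13×10 = 12800.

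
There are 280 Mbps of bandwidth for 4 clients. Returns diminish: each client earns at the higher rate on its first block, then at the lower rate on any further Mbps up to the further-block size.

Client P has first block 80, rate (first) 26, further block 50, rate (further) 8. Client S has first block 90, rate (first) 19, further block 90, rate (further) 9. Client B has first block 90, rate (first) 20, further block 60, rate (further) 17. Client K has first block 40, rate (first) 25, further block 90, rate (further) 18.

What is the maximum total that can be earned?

6210

Order all 8 blocks by rate: Client P/tier1 26 > Client K/tier1 25 > Client B/tier1 20 > Client S/tier1 19 > Client K/tier2 18 > Client B/tier2 17 > Client S/tier2 9 > Client P/tier2 8.
Client P/tier1 (26): +80 ; 200 left.
Client K/tier1 (25): +40 ; 160 left.
Client B/tier1 (20): +90 ; 70 left.
70 remain; put them into Client S tier1 at 19.
Total = 26×80 + 25×40 + 20×90 + 19×70 = 6210.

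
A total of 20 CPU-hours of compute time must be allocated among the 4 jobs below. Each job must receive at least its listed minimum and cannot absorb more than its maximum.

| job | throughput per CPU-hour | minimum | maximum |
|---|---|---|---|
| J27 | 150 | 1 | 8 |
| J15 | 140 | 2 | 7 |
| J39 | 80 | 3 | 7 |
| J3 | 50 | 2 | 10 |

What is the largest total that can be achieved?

Meeting every minimum uses 1+2+3+2 = 8 CPU-hours, leaving 12.
Highest throughput per CPU-hour first: J27 150 > J15 140 > J39 80 > J3 50.
J27 takes 7 more to reach its cap of 8 → 5 left.
Give J15 5 more to hit its cap of 7 → 0 left.
Total = 150×8 + 140×7 + 80×3 + 50×2 = 2520.

2520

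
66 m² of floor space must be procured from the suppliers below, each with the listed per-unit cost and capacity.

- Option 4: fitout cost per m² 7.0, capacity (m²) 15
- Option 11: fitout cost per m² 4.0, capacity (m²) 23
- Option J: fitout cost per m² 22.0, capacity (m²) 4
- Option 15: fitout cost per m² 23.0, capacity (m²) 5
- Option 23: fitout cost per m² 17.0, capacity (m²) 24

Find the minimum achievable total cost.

693

Fill from the cheapest supplier first.
Option 11 (4.0): use full 23 — 43 m² to go.
Take 15 from Option 4 at 7.0 — need 28 more.
Take 24 from Option 23 at 17.0 — need 4 more.
Take 4 from Option J at 22.0 — need 0 more.
Option 15: unused.
Cost = 23×4.0 + 15×7.0 + 24×17.0 + 4×22.0 = 693.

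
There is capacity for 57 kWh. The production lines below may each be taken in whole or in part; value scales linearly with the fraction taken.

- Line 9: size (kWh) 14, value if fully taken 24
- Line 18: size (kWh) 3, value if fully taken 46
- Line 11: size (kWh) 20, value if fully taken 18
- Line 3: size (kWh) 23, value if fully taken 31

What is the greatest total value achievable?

Best value per unit of size first: Line 18 46/3≈15.3, Line 9 24/14≈1.71, Line 3 31/23≈1.35, Line 11 18/20≈0.9.
All 3 kWh of Line 18 fit (value 46) → 54 remain.
All 14 kWh of Line 9 fit (value 24) → 40 remain.
All 23 kWh of Line 3 fit (value 31) → 17 remain.
Only 17 kWh remain; take 17/20 of Line 11 for value 18×17/20 = 15.3.
Total value = 116.3.

116.3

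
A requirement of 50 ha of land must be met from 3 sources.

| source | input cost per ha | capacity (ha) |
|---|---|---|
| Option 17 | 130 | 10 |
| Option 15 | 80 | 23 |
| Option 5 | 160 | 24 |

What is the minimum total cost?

5860

Use sources in increasing cost order.
Take 23 from Option 15 at 80 → need 27 more.
Option 17 at 130: take all 10 ha → 17 still needed.
Take 17 from Option 5 at 160 to finish.
Cost = 23×80 + 10×130 + 17×160 = 5860.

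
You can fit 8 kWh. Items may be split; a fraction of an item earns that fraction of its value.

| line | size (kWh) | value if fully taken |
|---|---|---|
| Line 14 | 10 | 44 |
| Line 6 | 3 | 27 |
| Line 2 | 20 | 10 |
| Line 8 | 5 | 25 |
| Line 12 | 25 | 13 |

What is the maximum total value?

52

Sort by value density: Line 6 27/3≈9, Line 8 25/5≈5, Line 14 44/10≈4.4, Line 12 13/25≈0.52, Line 2 10/20≈0.5.
Take all of Line 6 (3 kWh, value 27) → 5 kWh left.
All 5 kWh of Line 8 fit (value 25) → 0 remain.
Total value = 52.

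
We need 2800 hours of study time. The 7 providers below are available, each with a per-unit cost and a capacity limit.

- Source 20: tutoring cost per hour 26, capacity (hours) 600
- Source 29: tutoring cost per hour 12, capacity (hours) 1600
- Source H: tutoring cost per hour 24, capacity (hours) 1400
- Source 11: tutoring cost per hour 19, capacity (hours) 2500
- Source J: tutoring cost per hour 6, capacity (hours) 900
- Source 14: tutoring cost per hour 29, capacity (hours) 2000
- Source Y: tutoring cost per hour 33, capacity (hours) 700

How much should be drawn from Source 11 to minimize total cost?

Cheapest first:
Source J (6): use full 900 — 1900 hours to go.
Source 29 at 12: take all 1600 hours — 300 still needed.
Source 11 (19): take the remaining 300 — done.
Source H, Source 20, Source 14, Source Y: unused.

300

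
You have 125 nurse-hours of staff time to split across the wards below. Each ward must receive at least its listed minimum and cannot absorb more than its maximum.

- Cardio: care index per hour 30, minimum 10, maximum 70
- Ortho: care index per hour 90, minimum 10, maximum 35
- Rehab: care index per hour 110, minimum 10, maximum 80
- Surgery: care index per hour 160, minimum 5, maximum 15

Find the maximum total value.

Meeting every minimum uses 10+10+10+5 = 35 nurse-hours, leaving 90.
Rank by care index per hour: Surgery 160 > Rehab 110 > Ortho 90 > Cardio 30.
Give Surgery 10 more to hit its cap of 15 → 80 left.
Give Rehab 70 more to hit its cap of 80 → 10 left.
Ortho: +10 (room for 25) → 20. Pool exhausted.
Total = 30×10 + 90×20 + 110×80 + 160×15 = 13300.

13300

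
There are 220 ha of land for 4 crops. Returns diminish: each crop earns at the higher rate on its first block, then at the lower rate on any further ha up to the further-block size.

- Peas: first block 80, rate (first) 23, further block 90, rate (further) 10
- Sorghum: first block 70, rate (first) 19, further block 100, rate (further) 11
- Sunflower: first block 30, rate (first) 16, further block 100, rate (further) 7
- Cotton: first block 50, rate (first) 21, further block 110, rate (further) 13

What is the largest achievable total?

Treat each block as its own option and order by rate: Peas/tier1 23 > Cotton/tier1 21 > Sorghum/tier1 19 > Sunflower/tier1 16 > Cotton/tier2 13 > Sorghum/tier2 11 > Peas/tier2 10 > Sunflower/tier2 7.
Peas/tier1 (23): +80 — 140 left.
Cotton tier1 at 21: fill all 50 — 90 left.
Sorghum/tier1 (19): +70 — 20 left.
20 remain; put them into Sunflower tier1 at 16.
Total = 23×80 + 21×50 + 19×70 + 16×20 = 4540.

4540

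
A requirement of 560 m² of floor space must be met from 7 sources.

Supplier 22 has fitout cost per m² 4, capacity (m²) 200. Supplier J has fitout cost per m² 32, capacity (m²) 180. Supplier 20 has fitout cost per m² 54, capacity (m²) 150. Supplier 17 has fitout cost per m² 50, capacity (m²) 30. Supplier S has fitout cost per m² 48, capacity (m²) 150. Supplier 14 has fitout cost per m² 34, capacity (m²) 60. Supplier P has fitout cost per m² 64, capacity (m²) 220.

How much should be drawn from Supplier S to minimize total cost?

120

Fill from the cheapest source first.
Supplier 22 at 4: take all 200 m² → 360 still needed.
Supplier J at 32: take all 180 m² → 180 still needed.
Supplier 14 at 34: take all 60 m² → 120 still needed.
Take 120 from Supplier S at 48 to finish.
Supplier 17, Supplier 20, Supplier P: unused.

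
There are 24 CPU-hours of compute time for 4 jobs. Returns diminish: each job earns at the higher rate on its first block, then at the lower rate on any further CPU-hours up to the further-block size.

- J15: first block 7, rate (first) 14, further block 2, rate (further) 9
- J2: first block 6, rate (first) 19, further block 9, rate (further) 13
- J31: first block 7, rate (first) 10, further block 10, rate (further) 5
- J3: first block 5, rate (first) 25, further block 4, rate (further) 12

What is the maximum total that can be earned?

Treat each block as its own option and order by rate: J3/T1 25 > J2/T1 19 > J15/T1 14 > J2/T2 13 > J3/T2 12 > J31/T1 10 > J15/T2 9 > J31/T2 5.
J3/T1 (25): +5 ; 19 left.
Fill J2 T1 block (6 at 19) ; 13 left.
J15 T1 at 14: fill all 7 ; 6 left.
J2/T2: +6 of 9 at 13; pool empty.
Total = 25×5 + 19×6 + 14×7 + 13×6 = 415.

415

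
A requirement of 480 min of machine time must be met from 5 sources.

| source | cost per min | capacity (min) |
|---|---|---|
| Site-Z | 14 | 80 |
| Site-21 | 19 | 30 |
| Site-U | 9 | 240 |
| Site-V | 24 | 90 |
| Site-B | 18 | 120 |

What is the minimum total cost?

Cheapest first:
Take 240 from Site-U at 9 — need 240 more.
Site-Z at 14: take all 80 min — 160 still needed.
Site-B at 18: take all 120 min — 40 still needed.
Take 30 from Site-21 at 19 — need 10 more.
Site-V (24): take the remaining 10 — done.
Cost = 240×9 + 80×14 + 120×18 + 30×19 + 10×24 = 6250.

6250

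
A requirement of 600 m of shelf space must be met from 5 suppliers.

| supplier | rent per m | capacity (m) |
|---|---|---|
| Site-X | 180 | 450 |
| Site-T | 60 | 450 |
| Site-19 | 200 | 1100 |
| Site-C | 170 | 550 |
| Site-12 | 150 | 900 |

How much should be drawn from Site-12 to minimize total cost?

Fill from the cheapest supplier first.
Site-T (60): use full 450 — 150 m to go.
Take 150 from Site-12 at 150 to finish.
Site-C, Site-X, Site-19: unused.

150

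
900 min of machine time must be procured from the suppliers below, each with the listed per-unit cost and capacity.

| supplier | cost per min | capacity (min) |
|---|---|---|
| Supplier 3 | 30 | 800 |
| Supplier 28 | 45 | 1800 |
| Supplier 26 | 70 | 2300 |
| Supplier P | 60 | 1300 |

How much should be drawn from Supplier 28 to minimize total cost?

Cheapest first:
Take 800 from Supplier 3 at 30 — need 100 more.
Supplier 28 at 45: take 100 of its 1800 — requirement met.
Supplier P, Supplier 26: unused.

100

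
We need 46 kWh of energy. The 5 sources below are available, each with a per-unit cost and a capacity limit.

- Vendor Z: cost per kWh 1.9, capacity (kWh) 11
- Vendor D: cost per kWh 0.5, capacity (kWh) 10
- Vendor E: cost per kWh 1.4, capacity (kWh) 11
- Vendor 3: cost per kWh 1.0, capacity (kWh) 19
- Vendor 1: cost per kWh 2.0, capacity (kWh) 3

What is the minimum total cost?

50.8

Fill from the cheapest source first.
Take 10 from Vendor D at 0.5 ; need 36 more.
Vendor 3 at 1.0: take all 19 kWh ; 17 still needed.
Vendor E (1.4): use full 11 ; 6 kWh to go.
Take 6 from Vendor Z at 1.9 to finish.
Vendor 1: unused.
Cost = 10×0.5 + 19×1.0 + 11×1.4 + 6×1.9 = 50.8.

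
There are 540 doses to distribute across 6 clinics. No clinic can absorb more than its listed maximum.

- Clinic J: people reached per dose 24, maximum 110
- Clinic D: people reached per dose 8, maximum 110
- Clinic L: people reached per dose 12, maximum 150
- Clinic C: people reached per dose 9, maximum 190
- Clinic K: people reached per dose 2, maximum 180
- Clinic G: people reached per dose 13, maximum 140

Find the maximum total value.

Order the clinics by people reached per dose: Clinic J 24 > Clinic G 13 > Clinic L 12 > Clinic C 9 > Clinic D 8 > Clinic K 2.
Clinic J: +110 to 110 (cap) ; 430 left.
Clinic G takes 140 to reach its cap of 140 ; 290 left.
Give Clinic L 150 to hit its cap of 150 ; 140 left.
Only 140 left; Clinic C takes them to reach 140.
Total = 24×110 + 12×150 + 9×140 + 13×140 = 7520.

7520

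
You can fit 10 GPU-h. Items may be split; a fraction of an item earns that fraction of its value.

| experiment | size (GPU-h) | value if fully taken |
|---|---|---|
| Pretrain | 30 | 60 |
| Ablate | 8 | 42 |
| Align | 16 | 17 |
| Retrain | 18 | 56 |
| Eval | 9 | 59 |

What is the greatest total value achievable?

Sort by value density: Eval 59/9≈6.56, Ablate 42/8≈5.25, Retrain 56/18≈3.11, Pretrain 60/30≈2, Align 17/16≈1.06.
All 9 GPU-h of Eval fit (value 59) → 1 remain.
Only 1 GPU-h remain; take 1/8 of Ablate for value 42×1/8 = 5.25.
Total value = 64.25.

64.25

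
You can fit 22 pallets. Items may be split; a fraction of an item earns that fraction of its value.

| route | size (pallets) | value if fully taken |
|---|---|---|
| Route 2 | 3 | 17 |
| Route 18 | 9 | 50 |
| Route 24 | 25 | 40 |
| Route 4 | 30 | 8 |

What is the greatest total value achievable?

83

Sort by value density: Route 2 17/3≈5.67, Route 18 50/9≈5.56, Route 24 40/25≈1.6, Route 4 8/30≈0.267.
Route 2: take in full, 3 pallets for value 17 ; 19 left.
All 9 pallets of Route 18 fit (value 50) ; 10 remain.
10 pallets left: a 10/25 share of Route 24 gives 40×10/25 = 16.
Total value = 83.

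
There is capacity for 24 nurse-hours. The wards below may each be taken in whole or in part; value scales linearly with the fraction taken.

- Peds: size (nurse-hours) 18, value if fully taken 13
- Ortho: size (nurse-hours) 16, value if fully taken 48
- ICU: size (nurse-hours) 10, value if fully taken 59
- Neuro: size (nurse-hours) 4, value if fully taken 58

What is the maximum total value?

147

Best value per unit of size first: Neuro 58/4≈14.5, ICU 59/10≈5.9, Ortho 48/16≈3, Peds 13/18≈0.722.
Neuro: take in full, 4 nurse-hours for value 58 ; 20 left.
ICU: take in full, 10 nurse-hours for value 59 ; 10 left.
Fill the last 10 nurse-hours with part of Ortho: 10/16 of it earns 30.
Total value = 147.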